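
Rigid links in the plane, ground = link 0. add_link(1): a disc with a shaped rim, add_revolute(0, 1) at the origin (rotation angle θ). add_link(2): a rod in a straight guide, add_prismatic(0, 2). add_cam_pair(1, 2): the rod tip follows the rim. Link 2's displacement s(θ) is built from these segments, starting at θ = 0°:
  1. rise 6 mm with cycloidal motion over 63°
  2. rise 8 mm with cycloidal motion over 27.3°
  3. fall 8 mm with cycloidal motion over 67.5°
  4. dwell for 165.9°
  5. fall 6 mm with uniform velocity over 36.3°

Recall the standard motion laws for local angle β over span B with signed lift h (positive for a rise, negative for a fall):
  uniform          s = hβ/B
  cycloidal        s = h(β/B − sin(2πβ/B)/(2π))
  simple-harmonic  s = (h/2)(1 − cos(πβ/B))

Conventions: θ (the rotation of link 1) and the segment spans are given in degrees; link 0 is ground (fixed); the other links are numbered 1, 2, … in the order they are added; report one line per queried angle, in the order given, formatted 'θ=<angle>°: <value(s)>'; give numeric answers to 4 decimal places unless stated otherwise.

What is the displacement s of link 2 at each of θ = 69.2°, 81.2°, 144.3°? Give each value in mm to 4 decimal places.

segment 1 (0° to 63°, cycloidal, h = 6) is passed completely: s = 0.0000 + (6) = 6.0000
θ = 69.2° falls in segment 2 (63° to 90.3°, cycloidal, h = 8): β = 69.2 − 63 = 6.2°, B = 27.3°; Δs = 8·(0.2271 − sin(2π·0.2271)/(2π)) = 0.5568; s = 6.0000 + 0.5568 = 6.5568
θ = 81.2° falls in segment 2 (63° to 90.3°, cycloidal, h = 8): β = 81.2 − 63 = 18.2°, B = 27.3°; Δs = 8·(0.6667 − sin(2π·0.6667)/(2π)) = 6.4360; s = 6.0000 + 6.4360 = 12.4360
segment 2 (63° to 90.3°, cycloidal, h = 8) is passed completely: s = 6.0000 + (8) = 14.0000
θ = 144.3° falls in segment 3 (90.3° to 157.8°, cycloidal, h = -8): β = 144.3 − 90.3 = 54°, B = 67.5°; Δs = -8·(0.8000 − sin(2π·0.8000)/(2π)) = -7.6109; s = 14.0000 − 7.6109 = 6.3891

θ=69.2°: 6.5568
θ=81.2°: 12.4360
θ=144.3°: 6.3891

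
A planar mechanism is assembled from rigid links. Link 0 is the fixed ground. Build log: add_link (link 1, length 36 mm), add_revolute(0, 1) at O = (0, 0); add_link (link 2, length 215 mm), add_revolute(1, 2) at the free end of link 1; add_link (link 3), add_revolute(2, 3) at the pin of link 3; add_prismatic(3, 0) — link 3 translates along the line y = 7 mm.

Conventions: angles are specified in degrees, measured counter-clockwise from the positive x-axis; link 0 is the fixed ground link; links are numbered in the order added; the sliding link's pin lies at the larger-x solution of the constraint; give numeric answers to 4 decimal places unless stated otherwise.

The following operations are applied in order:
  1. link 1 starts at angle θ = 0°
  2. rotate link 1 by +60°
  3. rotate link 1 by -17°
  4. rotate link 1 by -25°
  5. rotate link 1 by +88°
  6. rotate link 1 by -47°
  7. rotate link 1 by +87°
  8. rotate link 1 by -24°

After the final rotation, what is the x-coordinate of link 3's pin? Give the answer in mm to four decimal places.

geometry: r = 36 mm, L = 215 mm, e = 7 mm; θ starts at 0°
rotate link 1 by +60°: θ ← 0° +60° = 60°
rotate link 1 by -17°: θ ← 60° -17° = 43°
rotate link 1 by -25°: θ ← 43° -25° = 18°
rotate link 1 by +88°: θ ← 18° +88° = 106°
rotate link 1 by -47°: θ ← 106° -47° = 59°
rotate link 1 by +87°: θ ← 59° +87° = 146°
rotate link 1 by -24°: θ ← 146° -24° = 122°
crank pin P = (r cos θ, r sin θ) = (-19.077094, 30.529731)
h = r sin θ − e = 30.529731 − 7 = 23.529731
x = r cos θ + √(L² − h²) = -19.077094 + 213.708567 = 194.631474

194.6315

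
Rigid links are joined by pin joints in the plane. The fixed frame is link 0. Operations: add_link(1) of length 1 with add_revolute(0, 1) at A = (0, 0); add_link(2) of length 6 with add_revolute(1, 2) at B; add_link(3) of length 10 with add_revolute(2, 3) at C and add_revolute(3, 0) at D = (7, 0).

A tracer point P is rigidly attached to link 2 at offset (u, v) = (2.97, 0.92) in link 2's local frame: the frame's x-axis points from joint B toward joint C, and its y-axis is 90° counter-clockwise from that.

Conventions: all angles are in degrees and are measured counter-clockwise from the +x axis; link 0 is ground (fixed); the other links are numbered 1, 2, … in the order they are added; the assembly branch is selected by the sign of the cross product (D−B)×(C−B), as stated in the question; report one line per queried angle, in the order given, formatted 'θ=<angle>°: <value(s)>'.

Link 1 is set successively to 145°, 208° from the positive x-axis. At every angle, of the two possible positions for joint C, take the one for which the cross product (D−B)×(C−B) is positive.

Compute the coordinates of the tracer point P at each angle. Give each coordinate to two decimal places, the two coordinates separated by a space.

A=(0,0), D=(7.00,0)
θ=145°: B = A + 1.00·(cos145°, sin145°) = (-0.8192, 0.5736)
θ=145°: |BD| = 7.8402
θ=145°: circle(B,6.00) ∩ circle(D,10.00): a=-0.1615, h=5.9978
θ=145°:   candidates: C₊=(-0.5414,6.5671) cross=47.024; C₋=(-1.4190,-5.3964) cross=-47.024
θ=145°:   branch + wants cross > 0 → take C=(-0.5414,6.5671) (cross=47.024)
θ=145°: ex = (C−B)/|BC| = (0.0463,0.9989); ey = (-0.9989,0.0463)
θ=145°: P = B + 2.97·ex + 0.92·ey = (-1.6007,3.5830)
θ=208°: B = A + 1.00·(cos208°, sin208°) = (-0.8829, -0.4695)
θ=208°: |BD| = 7.8969
θ=208°: circle(B,6.00) ∩ circle(D,10.00): a=-0.1038, h=5.9991
θ=208°:   candidates: C₊=(-1.3432,5.5129) cross=47.374; C₋=(-0.6299,-6.4641) cross=-47.374
θ=208°:   branch + wants cross > 0 → take C=(-1.3432,5.5129) (cross=47.374)
θ=208°: ex = (C−B)/|BC| = (-0.0767,0.9971); ey = (-0.9971,-0.0767)
θ=208°: P = B + 2.97·ex + 0.92·ey = (-2.0280,2.4212)

θ=145°: -1.60 3.58
θ=208°: -2.03 2.42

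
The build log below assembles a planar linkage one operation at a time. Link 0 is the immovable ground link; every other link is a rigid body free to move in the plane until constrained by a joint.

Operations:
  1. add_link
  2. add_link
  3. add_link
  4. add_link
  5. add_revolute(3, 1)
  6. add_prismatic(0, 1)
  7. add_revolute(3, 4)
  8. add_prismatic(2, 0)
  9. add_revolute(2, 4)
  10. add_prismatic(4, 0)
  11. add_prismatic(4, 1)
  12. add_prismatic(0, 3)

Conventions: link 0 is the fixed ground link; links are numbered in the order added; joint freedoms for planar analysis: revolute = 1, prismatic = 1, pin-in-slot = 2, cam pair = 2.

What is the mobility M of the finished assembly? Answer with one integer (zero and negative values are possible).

link 0 = ground. State L|J1|J2 = 1|0|0
+link1  2|0|0
+link2  3|0|0
+link3  4|0|0
+link4  5|0|0
R(3,1) f=1→J1  5|1|0
P(0,1) f=1→J1  5|2|0
R(3,4) f=1→J1  5|3|0
P(2,0) f=1→J1  5|4|0
R(2,4) f=1→J1  5|5|0
P(4,0) f=1→J1  5|6|0
P(4,1) f=1→J1  5|7|0
P(0,3) f=1→J1  5|8|0
M = 3(5−1)−2·8−0 = 12−16−0 = -4

M = -4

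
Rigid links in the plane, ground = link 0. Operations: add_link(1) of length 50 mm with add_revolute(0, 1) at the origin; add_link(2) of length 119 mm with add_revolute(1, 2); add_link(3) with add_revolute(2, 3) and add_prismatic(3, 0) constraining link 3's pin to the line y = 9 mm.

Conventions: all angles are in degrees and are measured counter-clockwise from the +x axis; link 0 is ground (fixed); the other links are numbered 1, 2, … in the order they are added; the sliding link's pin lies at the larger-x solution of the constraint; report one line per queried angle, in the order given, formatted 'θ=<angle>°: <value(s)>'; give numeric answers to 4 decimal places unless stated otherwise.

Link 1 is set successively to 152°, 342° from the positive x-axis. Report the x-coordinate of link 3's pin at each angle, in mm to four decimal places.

geometry: r = 50 mm, L = 119 mm, e = 9 mm
θ=152°: crank pin P = (r cos θ, r sin θ) = (-44.147380, 23.473578)
θ=152°: h = r sin θ − e = 23.473578 − 9 = 14.473578
θ=152°: x = r cos θ + √(L² − h²) = -44.147380 + 118.116534 = 73.969154
θ=342°: crank pin P = (r cos θ, r sin θ) = (47.552826, -15.450850)
θ=342°: h = r sin θ − e = -15.450850 − 9 = -24.450850
θ=342°: x = r cos θ + √(L² − h²) = 47.552826 + 116.460963 = 164.013789

θ=152°: 73.9692
θ=342°: 164.0138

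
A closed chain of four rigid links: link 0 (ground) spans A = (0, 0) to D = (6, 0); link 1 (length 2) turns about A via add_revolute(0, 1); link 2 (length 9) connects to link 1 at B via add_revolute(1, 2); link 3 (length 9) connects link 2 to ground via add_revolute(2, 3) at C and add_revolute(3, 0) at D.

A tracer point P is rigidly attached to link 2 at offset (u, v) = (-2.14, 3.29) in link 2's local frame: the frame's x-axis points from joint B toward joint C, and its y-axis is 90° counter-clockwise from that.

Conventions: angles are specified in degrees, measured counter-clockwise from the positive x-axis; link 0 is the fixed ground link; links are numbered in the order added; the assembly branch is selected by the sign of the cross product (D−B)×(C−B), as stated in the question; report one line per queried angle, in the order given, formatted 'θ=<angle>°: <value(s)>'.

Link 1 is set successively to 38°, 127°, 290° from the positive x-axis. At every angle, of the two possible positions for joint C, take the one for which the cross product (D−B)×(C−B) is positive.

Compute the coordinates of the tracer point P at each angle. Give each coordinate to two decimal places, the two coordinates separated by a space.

A=(0,0), D=(6.00,0)
θ=38°: B = A + 2.00·(cos38°, sin38°) = (1.5760, 1.2313)
θ=38°: |BD| = 4.5921
θ=38°: circle(B,9.00) ∩ circle(D,9.00): a=2.2961, h=8.7022
θ=38°:   candidates: C₊=(6.1214,8.9992) cross=39.962; C₋=(1.4546,-7.7679) cross=-39.962
θ=38°:   branch + wants cross > 0 → take C=(6.1214,8.9992) (cross=39.962)
θ=38°: ex = (C−B)/|BC| = (0.5050,0.8631); ey = (-0.8631,0.5050)
θ=38°: P = B + -2.14·ex + 3.29·ey = (-2.3443,1.0459)
θ=127°: B = A + 2.00·(cos127°, sin127°) = (-1.2036, 1.5973)
θ=127°: |BD| = 7.3786
θ=127°: circle(B,9.00) ∩ circle(D,9.00): a=3.6893, h=8.2091
θ=127°:   candidates: C₊=(4.1752,8.8131) cross=60.571; C₋=(0.6211,-7.2158) cross=-60.571
θ=127°:   branch + wants cross > 0 → take C=(4.1752,8.8131) (cross=60.571)
θ=127°: ex = (C−B)/|BC| = (0.5977,0.8018); ey = (-0.8018,0.5977)
θ=127°: P = B + -2.14·ex + 3.29·ey = (-5.1204,1.8478)
θ=290°: B = A + 2.00·(cos290°, sin290°) = (0.6840, -1.8794)
θ=290°: |BD| = 5.6384
θ=290°: circle(B,9.00) ∩ circle(D,9.00): a=2.8192, h=8.5471
θ=290°:   candidates: C₊=(0.4931,7.1186) cross=48.192; C₋=(6.1909,-8.9980) cross=-48.192
θ=290°:   branch + wants cross > 0 → take C=(0.4931,7.1186) (cross=48.192)
θ=290°: ex = (C−B)/|BC| = (-0.0212,0.9998); ey = (-0.9998,-0.0212)
θ=290°: P = B + -2.14·ex + 3.29·ey = (-2.5598,-4.0887)

θ=38°: -2.34 1.05
θ=127°: -5.12 1.85
θ=290°: -2.56 -4.09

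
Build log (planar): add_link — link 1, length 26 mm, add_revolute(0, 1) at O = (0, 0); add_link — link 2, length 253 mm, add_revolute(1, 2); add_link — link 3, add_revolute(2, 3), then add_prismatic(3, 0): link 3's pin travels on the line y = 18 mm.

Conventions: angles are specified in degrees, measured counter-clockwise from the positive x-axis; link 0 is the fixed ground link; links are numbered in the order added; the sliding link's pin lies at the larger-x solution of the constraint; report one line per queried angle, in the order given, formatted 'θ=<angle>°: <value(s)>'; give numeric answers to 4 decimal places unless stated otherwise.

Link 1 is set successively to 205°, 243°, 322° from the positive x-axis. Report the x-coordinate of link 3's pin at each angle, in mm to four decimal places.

geometry: r = 26 mm, L = 253 mm, e = 18 mm
θ=205°: crank pin P = (r cos θ, r sin θ) = (-23.564002, -10.988075)
θ=205°: h = r sin θ − e = -10.988075 − 18 = -28.988075
θ=205°: x = r cos θ + √(L² − h²) = -23.564002 + 251.333825 = 227.769822
θ=243°: crank pin P = (r cos θ, r sin θ) = (-11.803753, -23.166170)
θ=243°: h = r sin θ − e = -23.166170 − 18 = -41.166170
θ=243°: x = r cos θ + √(L² − h²) = -11.803753 + 249.628417 = 237.824664
θ=322°: crank pin P = (r cos θ, r sin θ) = (20.488280, -16.007198)
θ=322°: h = r sin θ − e = -16.007198 − 18 = -34.007198
θ=322°: x = r cos θ + √(L² − h²) = 20.488280 + 250.704030 = 271.192309

θ=205°: 227.7698
θ=243°: 237.8247
θ=322°: 271.1923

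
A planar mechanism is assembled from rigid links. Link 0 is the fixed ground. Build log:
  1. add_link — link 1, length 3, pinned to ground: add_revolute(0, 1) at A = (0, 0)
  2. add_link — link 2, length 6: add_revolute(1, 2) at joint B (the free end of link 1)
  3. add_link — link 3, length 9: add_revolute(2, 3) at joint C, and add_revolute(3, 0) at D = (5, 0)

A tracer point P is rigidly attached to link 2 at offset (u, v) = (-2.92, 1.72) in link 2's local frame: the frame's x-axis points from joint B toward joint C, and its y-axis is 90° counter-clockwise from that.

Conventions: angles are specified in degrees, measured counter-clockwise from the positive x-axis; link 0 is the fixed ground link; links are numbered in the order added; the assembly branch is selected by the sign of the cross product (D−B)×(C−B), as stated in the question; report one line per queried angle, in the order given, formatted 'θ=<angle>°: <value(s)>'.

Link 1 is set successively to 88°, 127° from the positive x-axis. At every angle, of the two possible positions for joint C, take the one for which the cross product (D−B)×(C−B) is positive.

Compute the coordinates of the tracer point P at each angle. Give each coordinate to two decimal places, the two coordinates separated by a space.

A=(0,0), D=(5.00,0)
θ=88°: B = A + 3.00·(cos88°, sin88°) = (0.1047, 2.9982)
θ=88°: |BD| = 5.7405
θ=88°: circle(B,6.00) ∩ circle(D,9.00): a=-1.0493, h=5.9075
θ=88°:   candidates: C₊=(2.2953,8.5840) cross=33.912; C₋=(-3.8755,-1.4916) cross=-33.912
θ=88°:   branch + wants cross > 0 → take C=(2.2953,8.5840) (cross=33.912)
θ=88°: ex = (C−B)/|BC| = (0.3651,0.9310); ey = (-0.9310,0.3651)
θ=88°: P = B + -2.92·ex + 1.72·ey = (-2.5627,0.9077)
θ=127°: B = A + 3.00·(cos127°, sin127°) = (-1.8054, 2.3959)
θ=127°: |BD| = 7.2149
θ=127°: circle(B,6.00) ∩ circle(D,9.00): a=0.4889, h=5.9800
θ=127°:   candidates: C₊=(0.6415,7.8743) cross=43.145; C₋=(-3.3302,-3.4071) cross=-43.145
θ=127°:   branch + wants cross > 0 → take C=(0.6415,7.8743) (cross=43.145)
θ=127°: ex = (C−B)/|BC| = (0.4078,0.9131); ey = (-0.9131,0.4078)
θ=127°: P = B + -2.92·ex + 1.72·ey = (-4.5668,0.4312)

θ=88°: -2.56 0.91
θ=127°: -4.57 0.43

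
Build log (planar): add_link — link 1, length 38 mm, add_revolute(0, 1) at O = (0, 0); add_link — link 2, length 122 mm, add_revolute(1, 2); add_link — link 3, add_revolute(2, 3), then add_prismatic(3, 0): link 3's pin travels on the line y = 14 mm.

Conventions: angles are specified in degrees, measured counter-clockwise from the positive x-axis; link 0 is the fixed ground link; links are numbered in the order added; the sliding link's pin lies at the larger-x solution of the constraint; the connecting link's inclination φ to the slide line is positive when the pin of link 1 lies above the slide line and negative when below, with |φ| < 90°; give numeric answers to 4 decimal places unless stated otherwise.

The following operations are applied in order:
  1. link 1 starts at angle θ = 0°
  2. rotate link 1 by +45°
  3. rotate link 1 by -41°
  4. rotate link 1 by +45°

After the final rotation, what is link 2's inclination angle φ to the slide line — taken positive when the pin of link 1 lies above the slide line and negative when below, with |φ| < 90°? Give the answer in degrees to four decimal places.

geometry: r = 38 mm, L = 122 mm, e = 14 mm; θ starts at 0°
rotate link 1 by +45°: θ ← 0° +45° = 45°
rotate link 1 by -41°: θ ← 45° -41° = 4°
rotate link 1 by +45°: θ ← 4° +45° = 49°
h = r sin θ − e = 28.678964 − 14 = 14.678964
sin φ = h / L = 14.678964 / 122 = 0.12031938
φ = arcsin(0.12031938) = 6.910535°

6.9105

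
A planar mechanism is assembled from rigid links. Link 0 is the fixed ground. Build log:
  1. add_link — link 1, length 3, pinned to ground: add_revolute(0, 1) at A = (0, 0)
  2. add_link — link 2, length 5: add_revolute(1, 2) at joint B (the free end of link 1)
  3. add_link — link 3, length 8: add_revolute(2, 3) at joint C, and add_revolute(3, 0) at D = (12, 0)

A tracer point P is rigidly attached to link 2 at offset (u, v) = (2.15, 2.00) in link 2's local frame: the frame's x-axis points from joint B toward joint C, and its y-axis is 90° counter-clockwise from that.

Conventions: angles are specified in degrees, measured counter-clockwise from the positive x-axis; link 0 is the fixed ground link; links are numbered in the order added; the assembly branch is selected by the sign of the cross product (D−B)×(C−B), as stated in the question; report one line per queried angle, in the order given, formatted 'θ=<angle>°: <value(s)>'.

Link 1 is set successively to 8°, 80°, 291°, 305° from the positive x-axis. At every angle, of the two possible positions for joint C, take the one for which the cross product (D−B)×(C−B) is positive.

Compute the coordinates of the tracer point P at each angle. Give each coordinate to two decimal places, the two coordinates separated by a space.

A=(0,0), D=(12.00,0)
θ=8°: B = A + 3.00·(cos8°, sin8°) = (2.9708, 0.4175)
θ=8°: |BD| = 9.0388
θ=8°: circle(B,5.00) ∩ circle(D,8.00): a=2.3621, h=4.4069
θ=8°:   candidates: C₊=(5.5339,4.7106) cross=39.833; C₋=(5.1268,-4.0938) cross=-39.833
θ=8°:   branch + wants cross > 0 → take C=(5.5339,4.7106) (cross=39.833)
θ=8°: ex = (C−B)/|BC| = (0.5126,0.8586); ey = (-0.8586,0.5126)
θ=8°: P = B + 2.15·ex + 2.00·ey = (2.3557,3.2888)
θ=80°: B = A + 3.00·(cos80°, sin80°) = (0.5209, 2.9544)
θ=80°: |BD| = 11.8532
θ=80°: circle(B,5.00) ∩ circle(D,8.00): a=4.2814, h=2.5825
θ=80°:   candidates: C₊=(5.3110,4.3882) cross=30.611; C₋=(4.0236,-0.6137) cross=-30.611
θ=80°:   branch + wants cross > 0 → take C=(5.3110,4.3882) (cross=30.611)
θ=80°: ex = (C−B)/|BC| = (0.9580,0.2868); ey = (-0.2868,0.9580)
θ=80°: P = B + 2.15·ex + 2.00·ey = (2.0071,5.4870)
θ=291°: B = A + 3.00·(cos291°, sin291°) = (1.0751, -2.8007)
θ=291°: |BD| = 11.2782
θ=291°: circle(B,5.00) ∩ circle(D,8.00): a=3.9101, h=3.1163
θ=291°:   candidates: C₊=(4.0888,1.1889) cross=35.146; C₋=(5.6366,-4.8484) cross=-35.146
θ=291°:   branch + wants cross > 0 → take C=(4.0888,1.1889) (cross=35.146)
θ=291°: ex = (C−B)/|BC| = (0.6027,0.7979); ey = (-0.7979,0.6027)
θ=291°: P = B + 2.15·ex + 2.00·ey = (0.7751,0.1203)
θ=305°: B = A + 3.00·(cos305°, sin305°) = (1.7207, -2.4575)
θ=305°: |BD| = 10.5689
θ=305°: circle(B,5.00) ∩ circle(D,8.00): a=3.4394, h=3.6291
θ=305°:   candidates: C₊=(4.2221,1.8719) cross=38.356; C₋=(5.9097,-5.1873) cross=-38.356
θ=305°:   branch + wants cross > 0 → take C=(4.2221,1.8719) (cross=38.356)
θ=305°: ex = (C−B)/|BC| = (0.5003,0.8659); ey = (-0.8659,0.5003)
θ=305°: P = B + 2.15·ex + 2.00·ey = (1.0646,0.4047)

θ=8°: 2.36 3.29
θ=80°: 2.01 5.49
θ=291°: 0.78 0.12
θ=305°: 1.06 0.40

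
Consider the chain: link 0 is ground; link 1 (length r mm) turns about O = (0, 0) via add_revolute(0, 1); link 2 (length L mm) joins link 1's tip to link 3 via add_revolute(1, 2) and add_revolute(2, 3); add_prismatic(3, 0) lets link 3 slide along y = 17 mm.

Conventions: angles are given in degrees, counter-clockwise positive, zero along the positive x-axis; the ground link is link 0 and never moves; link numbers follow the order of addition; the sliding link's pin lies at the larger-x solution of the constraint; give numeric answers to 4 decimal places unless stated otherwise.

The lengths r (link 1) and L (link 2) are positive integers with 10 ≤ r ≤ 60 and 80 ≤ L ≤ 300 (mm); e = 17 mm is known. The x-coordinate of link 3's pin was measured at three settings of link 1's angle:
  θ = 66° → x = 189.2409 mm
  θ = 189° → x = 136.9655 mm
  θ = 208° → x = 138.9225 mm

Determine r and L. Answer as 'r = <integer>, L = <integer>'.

constraint per measurement: (x − r cos θ)² + (r sin θ − e)² = L²
subtracting the θ₁ and θ₂ equations cancels the r² and L² terms:
r = (x₁² − x₂²) / (2[(x₁cos θ₁ + e sin θ₁) − (x₂cos θ₂ + e sin θ₂)]) = 37.0000 → r = 37
L² = (x₁ − r cos θ₁)² + (r sin θ₁ − e)² = 30625.0086 → L = 175.0000 → L = 175
check at θ₃=208°: x = 138.9225 (printed 138.9225) ✓

r = 37, L = 175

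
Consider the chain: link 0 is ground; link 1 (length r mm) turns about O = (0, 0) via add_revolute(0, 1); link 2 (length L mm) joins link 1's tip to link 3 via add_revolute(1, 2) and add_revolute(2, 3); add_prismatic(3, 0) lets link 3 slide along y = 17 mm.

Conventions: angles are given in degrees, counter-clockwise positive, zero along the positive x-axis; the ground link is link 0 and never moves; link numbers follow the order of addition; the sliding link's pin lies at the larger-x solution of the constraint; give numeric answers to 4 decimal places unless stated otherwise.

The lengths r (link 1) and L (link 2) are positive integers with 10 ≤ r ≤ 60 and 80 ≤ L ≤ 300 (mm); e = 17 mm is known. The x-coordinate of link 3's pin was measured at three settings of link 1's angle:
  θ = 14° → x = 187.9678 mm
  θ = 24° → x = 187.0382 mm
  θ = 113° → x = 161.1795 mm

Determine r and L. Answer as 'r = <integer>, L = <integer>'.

constraint per measurement: (x − r cos θ)² + (r sin θ − e)² = L²
subtracting the θ₁ and θ₂ equations cancels the r² and L² terms:
r = (x₁² − x₂²) / (2[(x₁cos θ₁ + e sin θ₁) − (x₂cos θ₂ + e sin θ₂)]) = 20.0012 → r = 20
L² = (x₁ − r cos θ₁)² + (r sin θ₁ − e)² = 28561.0128 → L = 169.0000 → L = 169
check at θ₃=113°: x = 161.1795 (printed 161.1795) ✓

r = 20, L = 169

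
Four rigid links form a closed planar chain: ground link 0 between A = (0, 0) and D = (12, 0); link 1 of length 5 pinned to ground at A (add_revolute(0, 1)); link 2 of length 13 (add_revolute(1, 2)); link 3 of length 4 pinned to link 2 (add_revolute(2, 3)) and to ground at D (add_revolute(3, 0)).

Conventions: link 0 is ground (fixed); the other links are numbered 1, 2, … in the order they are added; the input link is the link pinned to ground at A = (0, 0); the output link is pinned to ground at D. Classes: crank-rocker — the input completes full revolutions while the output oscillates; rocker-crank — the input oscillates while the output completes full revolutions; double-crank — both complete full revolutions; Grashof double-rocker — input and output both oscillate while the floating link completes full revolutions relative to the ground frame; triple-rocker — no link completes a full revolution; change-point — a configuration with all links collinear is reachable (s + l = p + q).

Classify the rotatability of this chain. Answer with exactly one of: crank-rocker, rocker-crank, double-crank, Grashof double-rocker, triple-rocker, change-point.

lengths: ground=12, input=5, coupler=13, output=4
sorted: s=4 (shortest), l=13 (longest), p+q=17
s + l = 17 vs p + q = 17
s + l = p + q → change-point (collinear configuration reachable)

change-point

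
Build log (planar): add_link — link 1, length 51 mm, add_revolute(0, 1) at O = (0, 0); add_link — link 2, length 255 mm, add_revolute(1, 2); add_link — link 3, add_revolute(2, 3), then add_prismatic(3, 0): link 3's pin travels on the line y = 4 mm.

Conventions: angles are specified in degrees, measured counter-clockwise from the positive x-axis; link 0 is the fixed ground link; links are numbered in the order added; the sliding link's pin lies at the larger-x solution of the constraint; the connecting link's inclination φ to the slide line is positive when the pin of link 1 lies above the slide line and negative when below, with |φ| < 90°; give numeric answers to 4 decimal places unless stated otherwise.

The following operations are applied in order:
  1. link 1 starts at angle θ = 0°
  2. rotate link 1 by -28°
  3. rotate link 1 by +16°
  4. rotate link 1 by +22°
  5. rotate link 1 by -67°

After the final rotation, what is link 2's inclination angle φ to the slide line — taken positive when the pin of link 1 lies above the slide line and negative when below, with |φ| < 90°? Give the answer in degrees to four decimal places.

geometry: r = 51 mm, L = 255 mm, e = 4 mm; θ starts at 0°
rotate link 1 by -28°: θ ← 0° -28° = -28°
rotate link 1 by +16°: θ ← -28° +16° = -12°
rotate link 1 by +22°: θ ← -12° +22° = 10°
rotate link 1 by -67°: θ ← 10° -67° = -57°
h = r sin θ − e = -42.772199 − 4 = -46.772199
sin φ = h / L = -46.772199 / 255 = -0.18342039
φ = arcsin(-0.18342039) = -10.569051°

-10.5691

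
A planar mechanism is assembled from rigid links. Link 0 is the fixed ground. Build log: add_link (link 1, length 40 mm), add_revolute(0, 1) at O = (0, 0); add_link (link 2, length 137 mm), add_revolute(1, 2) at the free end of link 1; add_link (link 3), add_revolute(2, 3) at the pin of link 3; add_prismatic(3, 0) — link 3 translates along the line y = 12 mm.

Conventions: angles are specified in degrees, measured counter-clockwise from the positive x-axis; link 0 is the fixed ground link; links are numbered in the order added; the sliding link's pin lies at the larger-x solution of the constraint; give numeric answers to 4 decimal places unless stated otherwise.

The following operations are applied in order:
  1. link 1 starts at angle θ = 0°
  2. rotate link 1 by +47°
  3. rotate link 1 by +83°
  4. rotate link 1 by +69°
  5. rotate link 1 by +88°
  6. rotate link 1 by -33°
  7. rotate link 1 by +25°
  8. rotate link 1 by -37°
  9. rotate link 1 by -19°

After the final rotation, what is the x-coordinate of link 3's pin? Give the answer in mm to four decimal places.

geometry: r = 40 mm, L = 137 mm, e = 12 mm; θ starts at 0°
rotate link 1 by +47°: θ ← 0° +47° = 47°
rotate link 1 by +83°: θ ← 47° +83° = 130°
rotate link 1 by +69°: θ ← 130° +69° = 199°
rotate link 1 by +88°: θ ← 199° +88° = 287°
rotate link 1 by -33°: θ ← 287° -33° = 254°
rotate link 1 by +25°: θ ← 254° +25° = 279°
rotate link 1 by -37°: θ ← 279° -37° = 242°
rotate link 1 by -19°: θ ← 242° -19° = 223°
crank pin P = (r cos θ, r sin θ) = (-29.254148, -27.279934)
h = r sin θ − e = -27.279934 − 12 = -39.279934
x = r cos θ + √(L² − h²) = -29.254148 + 131.248188 = 101.994040

101.9940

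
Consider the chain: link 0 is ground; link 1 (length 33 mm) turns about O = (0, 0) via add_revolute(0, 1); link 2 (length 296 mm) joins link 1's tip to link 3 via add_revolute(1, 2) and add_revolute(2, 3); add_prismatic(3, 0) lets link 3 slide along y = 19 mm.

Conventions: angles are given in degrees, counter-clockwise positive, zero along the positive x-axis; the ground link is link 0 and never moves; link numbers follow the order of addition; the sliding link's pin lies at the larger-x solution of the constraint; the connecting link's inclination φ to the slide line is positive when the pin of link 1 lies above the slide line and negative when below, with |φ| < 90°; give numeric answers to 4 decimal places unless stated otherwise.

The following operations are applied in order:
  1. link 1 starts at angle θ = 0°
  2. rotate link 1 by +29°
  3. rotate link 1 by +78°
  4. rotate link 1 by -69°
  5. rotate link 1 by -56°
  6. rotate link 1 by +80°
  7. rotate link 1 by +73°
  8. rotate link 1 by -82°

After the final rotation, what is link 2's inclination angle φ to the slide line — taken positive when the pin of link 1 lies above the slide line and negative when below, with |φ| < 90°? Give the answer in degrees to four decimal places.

geometry: r = 33 mm, L = 296 mm, e = 19 mm; θ starts at 0°
rotate link 1 by +29°: θ ← 0° +29° = 29°
rotate link 1 by +78°: θ ← 29° +78° = 107°
rotate link 1 by -69°: θ ← 107° -69° = 38°
rotate link 1 by -56°: θ ← 38° -56° = -18°
rotate link 1 by +80°: θ ← -18° +80° = 62°
rotate link 1 by +73°: θ ← 62° +73° = 135°
rotate link 1 by -82°: θ ← 135° -82° = 53°
h = r sin θ − e = 26.354972 − 19 = 7.354972
sin φ = h / L = 7.354972 / 296 = 0.02484788
φ = arcsin(0.02484788) = 1.423825°

1.4238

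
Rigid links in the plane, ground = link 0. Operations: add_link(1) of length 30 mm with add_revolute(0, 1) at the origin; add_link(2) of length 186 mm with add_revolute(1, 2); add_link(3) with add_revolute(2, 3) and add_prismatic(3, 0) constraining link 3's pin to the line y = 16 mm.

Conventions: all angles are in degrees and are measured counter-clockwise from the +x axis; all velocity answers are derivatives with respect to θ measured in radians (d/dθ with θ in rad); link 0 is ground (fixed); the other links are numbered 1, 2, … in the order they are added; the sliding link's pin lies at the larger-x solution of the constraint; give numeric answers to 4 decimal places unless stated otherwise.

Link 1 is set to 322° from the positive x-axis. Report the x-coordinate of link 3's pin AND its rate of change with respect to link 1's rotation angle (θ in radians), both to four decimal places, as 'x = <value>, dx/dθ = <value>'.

geometry: r = 30 mm, L = 186 mm, e = 16 mm
crank pin P = (r cos θ, r sin θ) = (23.640323, -18.469844)
h = r sin θ − e = -18.469844 − 16 = -34.469844
x = r cos θ + √(L² − h²) = 23.640323 + 182.778089 = 206.418412
dx/dθ = −r sin θ − h·r cos θ/√(L² − h²) (θ in radians; h = -34.469844) = 22.928137

x = 206.4184, dx/dθ = 22.9281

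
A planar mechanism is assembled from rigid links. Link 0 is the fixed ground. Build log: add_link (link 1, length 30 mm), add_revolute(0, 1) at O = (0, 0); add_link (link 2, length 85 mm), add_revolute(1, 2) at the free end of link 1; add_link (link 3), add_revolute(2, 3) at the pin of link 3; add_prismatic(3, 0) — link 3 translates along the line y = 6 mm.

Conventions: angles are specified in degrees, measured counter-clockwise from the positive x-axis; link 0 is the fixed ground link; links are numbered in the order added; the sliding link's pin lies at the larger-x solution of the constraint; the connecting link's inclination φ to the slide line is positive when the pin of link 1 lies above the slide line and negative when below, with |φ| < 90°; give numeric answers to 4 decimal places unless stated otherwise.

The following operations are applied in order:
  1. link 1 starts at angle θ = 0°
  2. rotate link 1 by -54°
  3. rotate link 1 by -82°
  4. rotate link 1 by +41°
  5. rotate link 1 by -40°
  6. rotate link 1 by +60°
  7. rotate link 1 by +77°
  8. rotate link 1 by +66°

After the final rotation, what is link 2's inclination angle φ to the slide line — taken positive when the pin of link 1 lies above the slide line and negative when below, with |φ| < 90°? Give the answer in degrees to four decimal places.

geometry: r = 30 mm, L = 85 mm, e = 6 mm; θ starts at 0°
rotate link 1 by -54°: θ ← 0° -54° = -54°
rotate link 1 by -82°: θ ← -54° -82° = -136°
rotate link 1 by +41°: θ ← -136° +41° = -95°
rotate link 1 by -40°: θ ← -95° -40° = -135°
rotate link 1 by +60°: θ ← -135° +60° = -75°
rotate link 1 by +77°: θ ← -75° +77° = 2°
rotate link 1 by +66°: θ ← 2° +66° = 68°
h = r sin θ − e = 27.815516 − 6 = 21.815516
sin φ = h / L = 21.815516 / 85 = 0.25665313
φ = arcsin(0.25665313) = 14.871563°

14.8716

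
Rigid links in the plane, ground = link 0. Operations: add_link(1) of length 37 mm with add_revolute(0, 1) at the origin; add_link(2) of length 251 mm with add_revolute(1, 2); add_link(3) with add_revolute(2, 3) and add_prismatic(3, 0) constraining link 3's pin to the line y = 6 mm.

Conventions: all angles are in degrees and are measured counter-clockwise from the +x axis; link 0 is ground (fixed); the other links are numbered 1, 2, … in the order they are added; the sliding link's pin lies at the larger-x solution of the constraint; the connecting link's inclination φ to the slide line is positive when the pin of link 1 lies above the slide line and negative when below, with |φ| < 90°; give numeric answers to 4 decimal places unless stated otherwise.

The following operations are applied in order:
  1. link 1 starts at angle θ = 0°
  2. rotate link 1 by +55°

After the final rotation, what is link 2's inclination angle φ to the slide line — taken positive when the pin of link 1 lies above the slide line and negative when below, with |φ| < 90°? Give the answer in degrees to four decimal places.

geometry: r = 37 mm, L = 251 mm, e = 6 mm; θ starts at 0°
rotate link 1 by +55°: θ ← 0° +55° = 55°
h = r sin θ − e = 30.308626 − 6 = 24.308626
sin φ = h / L = 24.308626 / 251 = 0.09684711
φ = arcsin(0.09684711) = 5.557642°

5.5576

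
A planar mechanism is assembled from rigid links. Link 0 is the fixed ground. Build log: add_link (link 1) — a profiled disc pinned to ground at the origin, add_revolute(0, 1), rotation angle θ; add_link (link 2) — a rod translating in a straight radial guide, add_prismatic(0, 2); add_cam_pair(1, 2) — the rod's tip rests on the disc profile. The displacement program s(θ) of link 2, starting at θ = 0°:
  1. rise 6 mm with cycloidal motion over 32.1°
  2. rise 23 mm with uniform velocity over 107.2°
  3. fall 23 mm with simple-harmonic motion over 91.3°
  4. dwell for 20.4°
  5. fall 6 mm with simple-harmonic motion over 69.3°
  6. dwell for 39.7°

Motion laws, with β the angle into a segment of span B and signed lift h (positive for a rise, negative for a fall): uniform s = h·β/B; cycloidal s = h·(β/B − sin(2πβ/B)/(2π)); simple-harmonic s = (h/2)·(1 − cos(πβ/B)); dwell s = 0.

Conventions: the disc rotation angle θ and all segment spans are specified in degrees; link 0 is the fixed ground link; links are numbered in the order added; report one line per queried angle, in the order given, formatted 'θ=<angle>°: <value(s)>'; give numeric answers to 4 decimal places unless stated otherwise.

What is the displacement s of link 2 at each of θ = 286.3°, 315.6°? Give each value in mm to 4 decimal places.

seg 1 [0°–32.1°] cycloidal, h=6: full span → s += 6 → s = 6.0000
seg 2 [32.1°–139.3°] uniform, h=23: full span → s += 23 → s = 29.0000
seg 3 [139.3°–230.6°] simple-harmonic, h=-23: full span → s += -23 → s = 6.0000
seg 4 [230.6°–251°] dwell: s stays 6.0000
seg 5 [251°–320.3°] simple-harmonic, h=-6: θ=286.3° here. β=35.3, B=69.3. -6/2·(1 − cos(π·0.5094)) = -3.0884 → s = 2.9116
seg 5 [251°–320.3°] simple-harmonic, h=-6: θ=315.6° here. β=64.6, B=69.3. -6/2·(1 − cos(π·0.9322)) = -5.9322 → s = 0.0678

θ=286.3°: 2.9116
θ=315.6°: 0.0678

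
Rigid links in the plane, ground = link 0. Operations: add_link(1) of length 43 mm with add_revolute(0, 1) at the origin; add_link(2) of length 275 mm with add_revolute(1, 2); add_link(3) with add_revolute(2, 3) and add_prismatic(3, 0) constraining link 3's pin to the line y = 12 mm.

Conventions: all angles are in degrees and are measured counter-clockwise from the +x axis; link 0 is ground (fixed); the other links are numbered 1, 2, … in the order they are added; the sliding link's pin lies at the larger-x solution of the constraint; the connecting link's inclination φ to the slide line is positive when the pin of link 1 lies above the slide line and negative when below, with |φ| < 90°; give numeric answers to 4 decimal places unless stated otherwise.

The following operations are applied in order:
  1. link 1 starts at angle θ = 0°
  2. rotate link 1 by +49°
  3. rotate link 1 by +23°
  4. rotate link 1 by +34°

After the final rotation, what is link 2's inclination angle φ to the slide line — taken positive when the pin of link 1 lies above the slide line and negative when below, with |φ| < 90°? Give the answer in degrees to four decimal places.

geometry: r = 43 mm, L = 275 mm, e = 12 mm; θ starts at 0°
rotate link 1 by +49°: θ ← 0° +49° = 49°
rotate link 1 by +23°: θ ← 49° +23° = 72°
rotate link 1 by +34°: θ ← 72° +34° = 106°
h = r sin θ − e = 41.334253 − 12 = 29.334253
sin φ = h / L = 29.334253 / 275 = 0.10667001
φ = arcsin(0.10667001) = 6.123392°

6.1234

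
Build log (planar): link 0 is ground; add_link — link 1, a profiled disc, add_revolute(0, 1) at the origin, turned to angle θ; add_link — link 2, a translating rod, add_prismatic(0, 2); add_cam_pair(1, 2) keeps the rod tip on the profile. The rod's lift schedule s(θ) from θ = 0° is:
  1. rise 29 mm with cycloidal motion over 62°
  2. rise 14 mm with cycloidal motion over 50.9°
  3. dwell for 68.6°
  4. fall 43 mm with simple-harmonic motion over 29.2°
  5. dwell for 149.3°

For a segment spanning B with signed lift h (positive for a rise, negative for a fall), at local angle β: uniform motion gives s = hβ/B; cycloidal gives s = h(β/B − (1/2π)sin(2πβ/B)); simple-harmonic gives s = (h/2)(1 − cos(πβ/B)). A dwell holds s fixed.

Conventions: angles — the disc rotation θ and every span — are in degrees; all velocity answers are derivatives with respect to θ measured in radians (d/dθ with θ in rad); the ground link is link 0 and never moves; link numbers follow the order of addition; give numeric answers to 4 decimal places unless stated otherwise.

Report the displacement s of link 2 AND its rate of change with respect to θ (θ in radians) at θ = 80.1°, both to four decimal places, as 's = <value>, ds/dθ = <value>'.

seg 1 [0°–62°] cycloidal, h=29: full span → s += 29 → s = 29.0000
seg 2 [62°–112.9°] cycloidal, h=14: θ=80.1° here. β=18.1, B=50.9. 14·(0.3556 − sin(2π·0.3556)/(2π)) = 3.2229 → s = 32.2229
velocity in seg [62°–112.9°] (cycloidal), θ in radians: β = 18.1° = 0.3159 rad, B = 50.9° = 0.8884 rad; ds/dθ = (h/B)(1 − cos(2πβ/B)) = (14/0.8884)(1 − cos(2π·0.3556)) = 25.464863 mm/rad

s = 32.2229, ds/dθ = 25.4649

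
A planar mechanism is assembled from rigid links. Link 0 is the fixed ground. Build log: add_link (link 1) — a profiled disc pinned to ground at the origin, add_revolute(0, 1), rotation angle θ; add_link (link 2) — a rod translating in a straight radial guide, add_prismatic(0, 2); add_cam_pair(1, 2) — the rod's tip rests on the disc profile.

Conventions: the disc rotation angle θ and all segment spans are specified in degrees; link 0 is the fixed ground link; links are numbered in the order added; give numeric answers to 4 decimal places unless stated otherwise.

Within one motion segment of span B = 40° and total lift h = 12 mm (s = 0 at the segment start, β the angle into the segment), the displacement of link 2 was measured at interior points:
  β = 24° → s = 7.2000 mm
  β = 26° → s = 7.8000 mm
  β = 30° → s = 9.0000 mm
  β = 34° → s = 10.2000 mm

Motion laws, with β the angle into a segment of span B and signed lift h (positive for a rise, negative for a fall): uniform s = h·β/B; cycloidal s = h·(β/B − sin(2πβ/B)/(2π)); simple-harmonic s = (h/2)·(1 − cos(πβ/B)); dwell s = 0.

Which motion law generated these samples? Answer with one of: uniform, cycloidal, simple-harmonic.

candidates at β/B = r: uniform s = h·r (linear in β); cycloidal s = h·(r − sin(2πr)/(2π)); simple-harmonic s = (h/2)(1 − cos(πr))
β=24°: printed 7.2000 | uniform 7.2000, cycloidal 8.3226, simple-harmonic 7.8541
β=26°: printed 7.8000 | uniform 7.8000, cycloidal 9.3451, simple-harmonic 8.7239
β=30°: printed 9.0000 | uniform 9.0000, cycloidal 10.9099, simple-harmonic 10.2426
β=34°: printed 10.2000 | uniform 10.2000, cycloidal 11.7451, simple-harmonic 11.3460
only one law matches every sample → uniform

uniform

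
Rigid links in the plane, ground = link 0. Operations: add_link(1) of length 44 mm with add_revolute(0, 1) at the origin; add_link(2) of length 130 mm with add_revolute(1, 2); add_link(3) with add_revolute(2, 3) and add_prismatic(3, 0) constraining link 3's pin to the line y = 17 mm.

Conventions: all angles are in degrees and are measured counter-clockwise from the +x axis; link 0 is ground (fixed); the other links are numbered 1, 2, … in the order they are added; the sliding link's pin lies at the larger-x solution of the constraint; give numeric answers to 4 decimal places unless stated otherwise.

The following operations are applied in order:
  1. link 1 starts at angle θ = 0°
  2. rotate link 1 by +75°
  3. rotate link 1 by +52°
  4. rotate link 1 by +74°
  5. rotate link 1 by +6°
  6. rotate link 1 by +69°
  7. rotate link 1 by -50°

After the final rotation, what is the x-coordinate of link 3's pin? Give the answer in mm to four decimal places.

geometry: r = 44 mm, L = 130 mm, e = 17 mm; θ starts at 0°
rotate link 1 by +75°: θ ← 0° +75° = 75°
rotate link 1 by +52°: θ ← 75° +52° = 127°
rotate link 1 by +74°: θ ← 127° +74° = 201°
rotate link 1 by +6°: θ ← 201° +6° = 207°
rotate link 1 by +69°: θ ← 207° +69° = 276°
rotate link 1 by -50°: θ ← 276° -50° = 226°
crank pin P = (r cos θ, r sin θ) = (-30.564968, -31.650951)
h = r sin θ − e = -31.650951 − 17 = -48.650951
x = r cos θ + √(L² − h²) = -30.564968 + 120.553245 = 89.988277

89.9883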